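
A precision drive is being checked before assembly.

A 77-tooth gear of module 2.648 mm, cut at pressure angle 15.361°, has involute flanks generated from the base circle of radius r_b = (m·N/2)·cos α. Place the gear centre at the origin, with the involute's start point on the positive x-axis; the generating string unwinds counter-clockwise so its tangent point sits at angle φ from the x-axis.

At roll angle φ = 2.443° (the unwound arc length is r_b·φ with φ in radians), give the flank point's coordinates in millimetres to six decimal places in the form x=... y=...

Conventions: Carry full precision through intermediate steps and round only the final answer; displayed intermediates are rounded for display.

class = single-mesh tooth geometry [base-circle involute, m = 2.648, 77T]
pitch radius r_p = m·N/2 = 2.648·77/2 = 101.948000
base radius r_b = r_p·cos α = 101.948000·cos 15.361° = 98.306003
roll angle φ = 2.443° = 0.04263839 rad
x = r_b·(cos φ + φ·sin φ) = 98.395325
y = r_b·(sin φ − φ·cos φ) = 0.002540

x=98.395325 y=0.002540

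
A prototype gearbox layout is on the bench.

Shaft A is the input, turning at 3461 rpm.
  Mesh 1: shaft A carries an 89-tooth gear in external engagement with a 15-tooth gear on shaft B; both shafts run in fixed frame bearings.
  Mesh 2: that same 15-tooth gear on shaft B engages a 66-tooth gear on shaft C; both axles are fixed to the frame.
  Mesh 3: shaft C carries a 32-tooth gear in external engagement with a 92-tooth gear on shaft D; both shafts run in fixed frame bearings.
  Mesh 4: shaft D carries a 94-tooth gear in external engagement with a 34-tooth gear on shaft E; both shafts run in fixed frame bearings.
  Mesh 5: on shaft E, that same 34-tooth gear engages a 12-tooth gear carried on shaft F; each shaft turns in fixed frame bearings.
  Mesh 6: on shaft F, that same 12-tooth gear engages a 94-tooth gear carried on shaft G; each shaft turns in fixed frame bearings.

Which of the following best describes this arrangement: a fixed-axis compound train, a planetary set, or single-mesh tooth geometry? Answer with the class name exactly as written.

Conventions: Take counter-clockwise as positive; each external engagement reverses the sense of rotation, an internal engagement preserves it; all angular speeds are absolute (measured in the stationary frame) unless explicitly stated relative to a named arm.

recognized (7 fixed axles, 6 meshes): fixed-axis compound train
classification: fixed-axis compound train

fixed-axis compound train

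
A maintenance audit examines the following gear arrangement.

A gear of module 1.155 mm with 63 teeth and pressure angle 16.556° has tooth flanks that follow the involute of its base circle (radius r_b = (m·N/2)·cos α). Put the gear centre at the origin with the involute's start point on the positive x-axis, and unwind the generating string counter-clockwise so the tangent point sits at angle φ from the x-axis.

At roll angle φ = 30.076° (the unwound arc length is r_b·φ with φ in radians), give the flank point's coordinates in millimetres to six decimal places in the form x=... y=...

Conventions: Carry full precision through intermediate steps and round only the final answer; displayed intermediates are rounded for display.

single-mesh involute tooth geometry (63T wheel at module 1.155)
pitch radius r_p = m·N/2 = 1.155·63/2 = 36.382500
base radius r_b = r_p·cos α = 36.382500·cos 16.556° = 34.874143
roll angle φ = 30.076° = 0.52492523 rad
x = r_b·(cos φ + φ·sin φ) = 39.352917
y = r_b·(sin φ − φ·cos φ) = 1.635537

x=39.352917 y=1.635537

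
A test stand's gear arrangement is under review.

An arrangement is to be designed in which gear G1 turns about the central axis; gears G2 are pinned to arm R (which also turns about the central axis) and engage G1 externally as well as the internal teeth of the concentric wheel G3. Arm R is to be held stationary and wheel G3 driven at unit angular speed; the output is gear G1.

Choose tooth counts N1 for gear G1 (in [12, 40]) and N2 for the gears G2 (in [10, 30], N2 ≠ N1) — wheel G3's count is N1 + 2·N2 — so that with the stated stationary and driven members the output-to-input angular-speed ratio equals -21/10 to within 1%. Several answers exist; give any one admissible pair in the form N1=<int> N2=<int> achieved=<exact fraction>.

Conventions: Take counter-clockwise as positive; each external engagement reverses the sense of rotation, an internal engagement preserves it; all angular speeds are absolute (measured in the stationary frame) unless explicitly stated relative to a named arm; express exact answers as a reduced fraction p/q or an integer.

N1=20 N2=11 achieved=-21/10

class = planetary set [ratio -21/10 wanted; Willis about the carrier]
Willis with ω_arm = 0: ω_sun/ω_ring = −N3/N1; set equal to -21/10  ⇒  N3/N1 = −(-21/10) = 21/10
N3 = N1 + 2·N2  ⇒  N2/N1 = (N3/N1 − 1)/2 = (21/10 − 1)/2 = 11/20
smallest multiple with N1 ≥ 12 and N2 ≥ 10: k = 1  ⇒  N1 = 1·20 = 20, N2 = 1·11 = 11 (N1 ≤ 40, N2 ≤ 30, N2 ≠ N1 ✓), N3 = 20 + 2·11 = 42
check: −N3/N1 with N1 = 20, N3 = 42 gives -21/10; |achieved − target| = 0 ≤ 21/1000 ✓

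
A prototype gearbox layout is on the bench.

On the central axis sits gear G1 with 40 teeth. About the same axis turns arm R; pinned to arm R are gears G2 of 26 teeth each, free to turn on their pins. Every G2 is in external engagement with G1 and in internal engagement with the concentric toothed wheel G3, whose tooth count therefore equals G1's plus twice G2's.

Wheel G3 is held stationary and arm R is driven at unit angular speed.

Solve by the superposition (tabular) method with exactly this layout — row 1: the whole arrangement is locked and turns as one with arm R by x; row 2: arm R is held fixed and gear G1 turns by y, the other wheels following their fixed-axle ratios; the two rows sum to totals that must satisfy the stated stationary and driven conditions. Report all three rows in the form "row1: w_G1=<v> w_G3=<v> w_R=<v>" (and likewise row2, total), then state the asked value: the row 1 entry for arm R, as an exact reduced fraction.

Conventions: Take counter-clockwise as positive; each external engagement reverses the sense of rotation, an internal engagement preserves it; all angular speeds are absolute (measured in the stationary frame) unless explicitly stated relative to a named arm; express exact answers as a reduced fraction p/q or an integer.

row1: w_G1=1 w_G3=1 w_R=1
row2: w_G1=23/10 w_G3=-1 w_R=0
total: w_G1=33/10 w_G3=0 w_R=1
asked value: 1

recognized (axles ride arm R): planetary set, 40/26/92 teeth
row 1 — lock + rotate with arm: ω_sun = ω_ring = ω_arm = x
superposition row 2 [arm held]: sun y, ring −(40/92)·y, arm 0
boundary: total ω_ring = x − (40/92)·y = 0 and total ω_arm = x = 1  ⇒  y = 23/10, x = 1
row 2 ring = −(40/92)·23/10 = -1
totals (row 1 + row 2): sun 1 + 23/10 = 33/10, ring 1 + (-1) = 0, arm 1 + 0 = 1
asked cell (row1, arm) = 1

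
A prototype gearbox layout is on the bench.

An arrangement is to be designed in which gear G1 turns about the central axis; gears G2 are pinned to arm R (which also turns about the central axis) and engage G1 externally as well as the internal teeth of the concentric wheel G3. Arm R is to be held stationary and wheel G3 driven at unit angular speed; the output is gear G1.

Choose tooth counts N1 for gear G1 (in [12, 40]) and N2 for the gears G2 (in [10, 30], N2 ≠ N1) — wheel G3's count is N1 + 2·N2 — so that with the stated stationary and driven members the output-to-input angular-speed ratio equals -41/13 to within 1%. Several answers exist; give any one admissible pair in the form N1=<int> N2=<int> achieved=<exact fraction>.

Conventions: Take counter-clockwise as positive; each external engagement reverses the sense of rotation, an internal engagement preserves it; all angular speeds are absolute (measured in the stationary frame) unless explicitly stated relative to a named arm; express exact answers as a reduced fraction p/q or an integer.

N1=13 N2=14 achieved=-41/13

design class (target -41/13): planetary set
Willis with ω_arm = 0: ω_sun/ω_ring = −N3/N1; set equal to -41/13  ⇒  N3/N1 = −(-41/13) = 41/13
N3 = N1 + 2·N2  ⇒  N2/N1 = (N3/N1 − 1)/2 = (41/13 − 1)/2 = 14/13
smallest multiple with N1 ≥ 12 and N2 ≥ 10: k = 1  ⇒  N1 = 1·13 = 13, N2 = 1·14 = 14 (N1 ≤ 40, N2 ≤ 30, N2 ≠ N1 ✓), N3 = 13 + 2·14 = 41
check: −N3/N1 with N1 = 13, N3 = 41 gives -41/13; |achieved − target| = 0 ≤ 41/1300 ✓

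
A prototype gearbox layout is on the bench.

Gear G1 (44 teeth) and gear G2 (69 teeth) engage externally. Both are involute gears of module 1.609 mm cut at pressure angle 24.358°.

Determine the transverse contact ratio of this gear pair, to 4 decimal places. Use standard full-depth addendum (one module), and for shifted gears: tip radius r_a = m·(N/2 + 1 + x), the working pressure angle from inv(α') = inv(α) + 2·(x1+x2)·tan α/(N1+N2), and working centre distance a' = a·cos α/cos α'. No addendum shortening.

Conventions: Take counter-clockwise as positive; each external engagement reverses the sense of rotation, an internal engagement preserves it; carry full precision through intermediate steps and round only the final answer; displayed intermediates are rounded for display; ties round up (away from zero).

1.5681

topology: single-mesh involute geometry — m = 1.609, 44T/69T pair
base radii: r_b1 = 32.247091, r_b2 = 50.569302
tip radii: r_a1 = 37.007000, r_a2 = 57.119500
no profile shift: α' = α, a' = a
action lengths: √(r_a1²−r_b1²) = 18.156078, √(r_a2²−r_b2²) = 26.559048
base pitch p_b = π·m·cos α = 4.604874
CR = (18.156078 + 26.559048 − 90.908500·sin 24.35800°)/4.604874 = 1.568147
contact ratio ≈ 1.5681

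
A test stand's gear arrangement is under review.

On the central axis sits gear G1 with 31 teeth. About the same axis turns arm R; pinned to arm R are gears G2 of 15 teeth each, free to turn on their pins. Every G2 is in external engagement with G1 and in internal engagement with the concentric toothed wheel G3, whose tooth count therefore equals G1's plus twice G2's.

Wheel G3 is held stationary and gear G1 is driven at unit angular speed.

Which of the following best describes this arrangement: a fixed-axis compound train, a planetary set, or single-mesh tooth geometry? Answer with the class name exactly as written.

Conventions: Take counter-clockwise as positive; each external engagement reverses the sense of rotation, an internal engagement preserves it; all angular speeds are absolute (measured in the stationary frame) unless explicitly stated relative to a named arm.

recognized (axles ride arm R): planetary set, 31/15/61 teeth
classification: planetary set

planetary set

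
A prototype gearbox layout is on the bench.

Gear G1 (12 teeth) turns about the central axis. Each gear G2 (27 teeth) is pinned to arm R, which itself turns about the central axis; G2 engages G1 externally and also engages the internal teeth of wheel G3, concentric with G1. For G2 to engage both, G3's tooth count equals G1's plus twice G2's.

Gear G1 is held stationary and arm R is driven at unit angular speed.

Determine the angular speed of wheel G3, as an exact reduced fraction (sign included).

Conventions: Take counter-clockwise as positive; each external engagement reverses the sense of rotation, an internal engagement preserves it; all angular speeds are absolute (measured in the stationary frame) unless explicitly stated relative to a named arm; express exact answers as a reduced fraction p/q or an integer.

13/11

topology: planetary set — G1 12T / G2 27T / G3 66T, arm = carrier (Willis)
ring teeth: 12 + 2·27 = 66
12(ω_sun−ω_arm) = −66(ω_ring−ω_arm),  ω_sun = 0, ω_arm = 1
ω_ring = 1 − (12/66)(0−1) = 13/11
exact speed ratio = 13/11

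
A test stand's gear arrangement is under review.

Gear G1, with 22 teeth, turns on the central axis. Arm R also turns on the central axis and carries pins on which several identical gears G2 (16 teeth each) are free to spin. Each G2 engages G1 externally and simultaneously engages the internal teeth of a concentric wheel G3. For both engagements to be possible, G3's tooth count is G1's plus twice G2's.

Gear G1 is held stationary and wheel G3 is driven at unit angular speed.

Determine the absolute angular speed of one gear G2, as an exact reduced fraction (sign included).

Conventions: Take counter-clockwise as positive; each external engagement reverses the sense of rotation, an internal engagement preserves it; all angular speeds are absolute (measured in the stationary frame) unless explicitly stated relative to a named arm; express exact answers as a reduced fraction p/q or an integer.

27/16

class = planetary set [G3 = 22+2·16 = 54; Willis about the carrier]
ring teeth: 22 + 2·16 = 54
22(ω_sun−ω_arm) = −54(ω_ring−ω_arm),  ω_sun = 0, ω_ring = 1
22(0−ω_arm) = −54(1−ω_arm)  ⇒  76·ω_arm = 54  ⇒  ω_arm = 27/38
sun–planet mesh: 22·(0−27/38) = −16·(ω_p−ω_arm)  ⇒  ω_p−ω_arm = 297/304
ω_p = 27/38 + 297/304 = 27/16
exact speed ratio = 27/16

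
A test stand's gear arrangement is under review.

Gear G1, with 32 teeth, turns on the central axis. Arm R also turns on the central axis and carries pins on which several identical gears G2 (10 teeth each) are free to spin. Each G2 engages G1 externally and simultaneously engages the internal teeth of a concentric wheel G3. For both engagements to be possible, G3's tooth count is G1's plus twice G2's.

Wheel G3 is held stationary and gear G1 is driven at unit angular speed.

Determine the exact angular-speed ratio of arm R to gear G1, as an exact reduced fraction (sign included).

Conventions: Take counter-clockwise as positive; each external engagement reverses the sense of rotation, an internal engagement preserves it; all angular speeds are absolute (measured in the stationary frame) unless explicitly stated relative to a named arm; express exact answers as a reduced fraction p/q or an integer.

topology: planetary set — G1 32T / G2 10T / G3 52T, arm = carrier (Willis)
ring teeth: 32 + 2·10 = 52
32(ω_sun−ω_arm) = −52(ω_ring−ω_arm),  ω_ring = 0, ω_sun = 1
32(1−ω_arm) = −52(0−ω_arm)  ⇒  84·ω_arm = 32  ⇒  ω_arm = 8/21
ω_out/ω_in = 8/21

8/21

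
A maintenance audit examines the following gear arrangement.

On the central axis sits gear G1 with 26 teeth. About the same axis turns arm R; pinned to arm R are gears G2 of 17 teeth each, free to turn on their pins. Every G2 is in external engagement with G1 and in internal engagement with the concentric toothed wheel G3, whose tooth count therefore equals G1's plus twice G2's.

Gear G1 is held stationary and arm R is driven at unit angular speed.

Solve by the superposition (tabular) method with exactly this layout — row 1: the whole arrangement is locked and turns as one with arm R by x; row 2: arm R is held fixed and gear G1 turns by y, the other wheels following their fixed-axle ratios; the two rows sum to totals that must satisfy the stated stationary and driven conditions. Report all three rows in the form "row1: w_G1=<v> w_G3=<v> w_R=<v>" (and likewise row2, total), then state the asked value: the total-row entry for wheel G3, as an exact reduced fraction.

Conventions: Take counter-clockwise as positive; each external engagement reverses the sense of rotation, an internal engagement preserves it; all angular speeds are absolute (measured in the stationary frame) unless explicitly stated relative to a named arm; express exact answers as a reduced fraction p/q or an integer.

row1: w_G1=1 w_G3=1 w_R=1
row2: w_G1=-1 w_G3=13/30 w_R=0
total: w_G1=0 w_G3=43/30 w_R=1
asked value: 43/30

topology: planetary set — G1 26T / G2 17T / G3 60T, arm = carrier (Willis)
row 1 — lock + rotate with arm: ω_sun = ω_ring = ω_arm = x
row 2: sun turns y, ring = −(26/60)·y, arm 0
boundary: total ω_sun = x + y = 0 and total ω_arm = x = 1  ⇒  y = -1, x = 1
row 2 ring = −(26/60)·(-1) = 13/30
totals (row 1 + row 2): sun 1 + (-1) = 0, ring 1 + 13/30 = 43/30, arm 1 + 0 = 1
asked cell (total, ring) = 43/30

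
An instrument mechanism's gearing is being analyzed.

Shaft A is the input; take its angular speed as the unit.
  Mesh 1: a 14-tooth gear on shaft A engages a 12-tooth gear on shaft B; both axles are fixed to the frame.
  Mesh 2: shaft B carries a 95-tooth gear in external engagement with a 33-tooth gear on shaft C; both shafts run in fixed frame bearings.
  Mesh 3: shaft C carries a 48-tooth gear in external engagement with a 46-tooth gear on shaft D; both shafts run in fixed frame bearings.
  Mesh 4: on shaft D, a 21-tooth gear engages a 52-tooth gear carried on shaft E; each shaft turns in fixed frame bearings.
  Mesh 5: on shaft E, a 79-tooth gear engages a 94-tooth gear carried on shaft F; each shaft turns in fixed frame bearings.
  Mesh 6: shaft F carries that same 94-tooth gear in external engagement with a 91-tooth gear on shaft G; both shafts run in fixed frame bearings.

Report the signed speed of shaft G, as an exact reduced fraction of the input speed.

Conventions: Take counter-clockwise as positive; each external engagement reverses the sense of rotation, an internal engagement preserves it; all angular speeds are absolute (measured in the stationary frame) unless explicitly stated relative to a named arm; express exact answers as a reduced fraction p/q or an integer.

6-mesh fixed-axis compound train (all bearings frame-fixed)
mesh 1 [14T→12T]: |ω|/ω_in = 1×14/12 = 7/6, sense flips to −
mesh 2 [95T→33T]: |ω|/ω_in = (7/6)×95/33 = 665/198, sense flips to +
mesh 3 [48T→46T]: |ω|/ω_in = (665/198)×48/46 = 2660/759, sense flips to −
mesh 4 [21T→52T]: |ω|/ω_in = (2660/759)×21/52 = 4655/3289, sense flips to +
mesh 5 [79T→94T]: |ω|/ω_in = (4655/3289)×79/94 = 367745/309166, sense flips to −
mesh 6 [94T→91T]: |ω|/ω_in = (367745/309166)×94/91 = 52535/42757, sense flips to +
signed output speed (× input speed) = 52535/42757

52535/42757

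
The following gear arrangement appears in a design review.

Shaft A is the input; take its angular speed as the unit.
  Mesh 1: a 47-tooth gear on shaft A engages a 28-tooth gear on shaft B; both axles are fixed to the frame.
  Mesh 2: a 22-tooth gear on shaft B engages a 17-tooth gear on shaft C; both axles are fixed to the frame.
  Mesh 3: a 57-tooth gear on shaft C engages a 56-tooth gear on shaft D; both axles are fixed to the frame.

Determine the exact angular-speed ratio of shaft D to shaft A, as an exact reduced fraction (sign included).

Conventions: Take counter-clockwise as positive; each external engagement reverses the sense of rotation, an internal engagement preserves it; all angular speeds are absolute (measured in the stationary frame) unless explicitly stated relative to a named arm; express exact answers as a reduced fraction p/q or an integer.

class = fixed-axis compound train [3 meshes; 3 ratios multiply, 3 sense flips]
mesh 1 [47T→28T]: running ratio 47/28, sense −
mesh 2 [22T→17T]: running ratio 517/238, sense +
mesh 3 [57T→56T]: running ratio 29469/13328, sense −
ω_out/ω_in = -29469/13328

-29469/13328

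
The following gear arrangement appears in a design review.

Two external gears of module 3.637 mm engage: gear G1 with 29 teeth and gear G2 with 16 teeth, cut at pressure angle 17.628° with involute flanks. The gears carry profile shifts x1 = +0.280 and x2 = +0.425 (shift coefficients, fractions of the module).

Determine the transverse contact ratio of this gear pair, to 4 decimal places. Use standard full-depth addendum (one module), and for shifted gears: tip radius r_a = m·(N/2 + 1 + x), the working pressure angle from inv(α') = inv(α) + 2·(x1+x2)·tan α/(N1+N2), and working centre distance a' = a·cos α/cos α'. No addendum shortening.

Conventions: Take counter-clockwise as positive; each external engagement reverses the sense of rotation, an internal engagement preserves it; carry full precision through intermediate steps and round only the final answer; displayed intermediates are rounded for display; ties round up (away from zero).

1.5018

recognized (one external pair, fixed centres): single-mesh tooth geometry, m = 3.637, N1 = 29, N2 = 16
base radii: r_b1 = 50.260141, r_b2 = 27.729733
tip radii: r_a1 = 57.391860, r_a2 = 34.278725
inv(α') = inv(17.628°) + 2·(+0.280+0.425)·tan α/(29+16) = 0.02004637  ⇒  α' = 21.99740°
a' = a·cos α / cos α' = 81.8325·cos 17.628°/cos 21.99740° = 84.113244
action lengths: √(r_a1²−r_b1²) = 27.708191, √(r_a2²−r_b2²) = 20.151747
base pitch p_b = π·m·cos α = 10.889441
CR = (27.708191 + 20.151747 − 84.113244·sin 21.99740°)/10.889441 = 1.501832
contact ratio ≈ 1.5018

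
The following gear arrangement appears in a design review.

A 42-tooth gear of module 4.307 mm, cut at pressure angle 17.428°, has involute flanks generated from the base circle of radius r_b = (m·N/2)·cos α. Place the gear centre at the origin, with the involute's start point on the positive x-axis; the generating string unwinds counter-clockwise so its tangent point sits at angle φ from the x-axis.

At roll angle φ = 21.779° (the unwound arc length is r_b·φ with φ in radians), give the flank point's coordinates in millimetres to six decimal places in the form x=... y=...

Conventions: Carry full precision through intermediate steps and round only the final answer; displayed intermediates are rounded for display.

x=92.305829 y=1.557120

single-mesh involute tooth geometry (42T wheel at module 4.307)
pitch radius r_p = m·N/2 = 4.307·42/2 = 90.447000
base radius r_b = r_p·cos α = 90.447000·cos 17.428° = 86.294947
roll angle φ = 21.779° = 0.38011526 rad
x = r_b·(cos φ + φ·sin φ) = 92.305829
y = r_b·(sin φ − φ·cos φ) = 1.557120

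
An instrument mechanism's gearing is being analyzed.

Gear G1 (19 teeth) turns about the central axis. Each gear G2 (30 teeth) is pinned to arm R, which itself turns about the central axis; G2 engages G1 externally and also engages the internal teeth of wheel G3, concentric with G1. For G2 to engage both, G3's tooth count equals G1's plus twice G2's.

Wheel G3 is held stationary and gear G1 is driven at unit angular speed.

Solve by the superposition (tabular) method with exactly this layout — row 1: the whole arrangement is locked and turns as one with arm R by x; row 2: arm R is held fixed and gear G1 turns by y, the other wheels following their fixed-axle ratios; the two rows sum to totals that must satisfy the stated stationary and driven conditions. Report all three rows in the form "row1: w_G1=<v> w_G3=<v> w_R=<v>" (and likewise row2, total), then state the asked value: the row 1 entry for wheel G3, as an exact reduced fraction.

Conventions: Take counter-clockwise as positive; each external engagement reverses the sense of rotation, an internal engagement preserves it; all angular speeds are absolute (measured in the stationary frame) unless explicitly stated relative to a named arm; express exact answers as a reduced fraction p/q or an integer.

recognized (axles ride arm R): planetary set, 19/30/79 teeth
row 1 (train locked, turned with arm): all members turn x
row 2: sun turns y, ring = −(19/79)·y, arm 0
boundary: total ω_ring = x − (19/79)·y = 0 and total ω_sun = x + y = 1  ⇒  y = 79/98, x = 19/98
row 2 ring = −(19/79)·79/98 = -19/98
totals (row 1 + row 2): sun 19/98 + 79/98 = 1, ring 19/98 + (-19/98) = 0, arm 19/98 + 0 = 19/98
asked cell (row1, ring) = 19/98

row1: w_G1=19/98 w_G3=19/98 w_R=19/98
row2: w_G1=79/98 w_G3=-19/98 w_R=0
total: w_G1=1 w_G3=0 w_R=19/98
asked value: 19/98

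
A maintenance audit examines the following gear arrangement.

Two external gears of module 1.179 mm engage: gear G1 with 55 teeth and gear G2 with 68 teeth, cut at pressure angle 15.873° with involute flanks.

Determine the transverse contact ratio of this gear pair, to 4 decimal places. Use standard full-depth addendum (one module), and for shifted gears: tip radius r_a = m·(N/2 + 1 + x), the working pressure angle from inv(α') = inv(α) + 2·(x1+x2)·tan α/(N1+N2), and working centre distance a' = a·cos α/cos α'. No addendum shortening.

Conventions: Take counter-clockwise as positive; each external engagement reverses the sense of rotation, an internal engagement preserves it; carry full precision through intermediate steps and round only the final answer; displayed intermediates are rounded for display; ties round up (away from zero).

2.0711

topology: single-mesh involute geometry — m = 1.179, 55T/68T pair
base radii: r_b1 = 31.186240, r_b2 = 38.557533
tip radii: r_a1 = 33.601500, r_a2 = 41.265000
no profile shift: α' = α, a' = a
action lengths: √(r_a1²−r_b1²) = 12.509166, √(r_a2²−r_b2²) = 14.700914
base pitch p_b = π·m·cos α = 3.562708
CR = (12.509166 + 14.700914 − 72.508500·sin 15.87300°)/3.562708 = 2.071057
contact ratio ≈ 2.0711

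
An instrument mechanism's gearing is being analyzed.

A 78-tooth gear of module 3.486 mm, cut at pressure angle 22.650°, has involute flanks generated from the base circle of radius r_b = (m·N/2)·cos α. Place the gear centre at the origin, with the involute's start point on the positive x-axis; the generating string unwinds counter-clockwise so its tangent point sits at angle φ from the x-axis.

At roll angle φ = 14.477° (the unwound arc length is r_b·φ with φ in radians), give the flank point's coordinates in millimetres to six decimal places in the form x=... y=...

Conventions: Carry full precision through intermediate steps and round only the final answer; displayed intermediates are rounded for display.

x=129.409911 y=0.670357

class = single-mesh tooth geometry [base-circle involute, m = 3.486, 78T]
pitch radius r_p = m·N/2 = 3.486·78/2 = 135.954000
base radius r_b = r_p·cos α = 135.954000·cos 22.650° = 125.468480
roll angle φ = 14.477° = 0.25267132 rad
x = r_b·(cos φ + φ·sin φ) = 129.409911
y = r_b·(sin φ − φ·cos φ) = 0.670357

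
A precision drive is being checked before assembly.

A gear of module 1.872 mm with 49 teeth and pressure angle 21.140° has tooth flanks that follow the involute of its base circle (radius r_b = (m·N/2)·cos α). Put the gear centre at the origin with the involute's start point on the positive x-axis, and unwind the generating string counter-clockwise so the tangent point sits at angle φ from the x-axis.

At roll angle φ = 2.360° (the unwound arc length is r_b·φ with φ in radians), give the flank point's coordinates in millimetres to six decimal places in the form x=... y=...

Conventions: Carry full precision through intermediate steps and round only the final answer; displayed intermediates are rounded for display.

x=42.813716 y=0.000996

topology: single-mesh involute geometry — m = 1.872, N = 49
pitch radius r_p = m·N/2 = 1.872·49/2 = 45.864000
base radius r_b = r_p·cos α = 45.864000·cos 21.140° = 42.777444
roll angle φ = 2.360° = 0.04118977 rad
x = r_b·(cos φ + φ·sin φ) = 42.813716
y = r_b·(sin φ − φ·cos φ) = 0.000996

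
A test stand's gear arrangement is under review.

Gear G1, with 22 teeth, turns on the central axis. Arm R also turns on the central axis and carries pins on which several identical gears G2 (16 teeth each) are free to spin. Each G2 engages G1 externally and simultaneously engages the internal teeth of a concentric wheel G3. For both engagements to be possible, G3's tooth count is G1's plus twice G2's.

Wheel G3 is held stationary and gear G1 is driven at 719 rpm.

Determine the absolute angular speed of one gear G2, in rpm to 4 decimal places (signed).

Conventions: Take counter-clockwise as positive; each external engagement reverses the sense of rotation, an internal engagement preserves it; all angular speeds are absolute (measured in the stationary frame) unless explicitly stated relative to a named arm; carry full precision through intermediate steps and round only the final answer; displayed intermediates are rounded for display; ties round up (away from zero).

-494.3125 rpm

class = planetary set [G3 = 22+2·16 = 54; Willis about the carrier]
normalise by the input: solve with ω_sun = 1, then scale by 719 rpm
ring teeth: 22 + 2·16 = 54
22(ω_sun−ω_arm) = −54(ω_ring−ω_arm),  ω_ring = 0, ω_sun = 1
22(1−ω_arm) = −54(0−ω_arm)  ⇒  76·ω_arm = 22  ⇒  ω_arm = 11/38
sun–planet mesh: 22·(1−11/38) = −16·(ω_p−ω_arm)  ⇒  ω_p−ω_arm = -297/304
ω_p = 11/38 − 297/304 = -11/16
scale: ω_p = -11/16 × 719 rpm = -494.3125 rpm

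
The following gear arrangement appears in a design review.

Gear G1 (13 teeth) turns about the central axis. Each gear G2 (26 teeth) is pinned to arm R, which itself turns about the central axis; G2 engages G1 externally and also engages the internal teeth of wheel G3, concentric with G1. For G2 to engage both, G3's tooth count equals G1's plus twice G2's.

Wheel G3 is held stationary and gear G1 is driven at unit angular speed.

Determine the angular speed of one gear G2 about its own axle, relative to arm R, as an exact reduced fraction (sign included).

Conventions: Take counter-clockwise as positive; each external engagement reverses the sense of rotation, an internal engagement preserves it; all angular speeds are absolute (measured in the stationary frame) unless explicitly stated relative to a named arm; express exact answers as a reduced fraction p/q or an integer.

-5/12

planetary set (13T centre, 26T on arm, 65T internal) — Willis relation
ring teeth: 13 + 2·26 = 65
13(ω_sun−ω_arm) = −65(ω_ring−ω_arm),  ω_ring = 0, ω_sun = 1
13(1−ω_arm) = −65(0−ω_arm)  ⇒  78·ω_arm = 13  ⇒  ω_arm = 1/6
sun–planet mesh: 13·(1−1/6) = −26·(ω_p−ω_arm)  ⇒  ω_p−ω_arm = -5/12
exact speed ratio = -5/12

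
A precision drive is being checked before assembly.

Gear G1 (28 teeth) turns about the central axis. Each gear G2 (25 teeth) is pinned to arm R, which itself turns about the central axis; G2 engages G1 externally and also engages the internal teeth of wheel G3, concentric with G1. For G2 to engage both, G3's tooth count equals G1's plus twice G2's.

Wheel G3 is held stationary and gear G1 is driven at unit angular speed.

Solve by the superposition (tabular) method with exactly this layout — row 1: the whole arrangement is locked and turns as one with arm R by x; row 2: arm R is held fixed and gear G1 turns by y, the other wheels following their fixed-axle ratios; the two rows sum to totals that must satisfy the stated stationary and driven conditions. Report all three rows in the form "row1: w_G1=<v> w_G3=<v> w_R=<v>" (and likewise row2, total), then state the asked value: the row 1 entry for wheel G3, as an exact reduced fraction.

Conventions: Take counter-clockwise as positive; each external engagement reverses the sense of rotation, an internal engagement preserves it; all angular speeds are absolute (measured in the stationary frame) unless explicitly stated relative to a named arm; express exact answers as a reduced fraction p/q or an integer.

recognized (axles ride arm R): planetary set, 28/25/78 teeth
row 1 (train locked, turned with arm): all members turn x
row 2 (arm held, sun turns y): ω_ring = −(28/78)·y, ω_arm = 0
boundary: total ω_ring = x − (28/78)·y = 0 and total ω_sun = x + y = 1  ⇒  y = 39/53, x = 14/53
row 2 ring = −(28/78)·39/53 = -14/53
totals (row 1 + row 2): sun 14/53 + 39/53 = 1, ring 14/53 + (-14/53) = 0, arm 14/53 + 0 = 14/53
asked cell (row1, ring) = 14/53

row1: w_G1=14/53 w_G3=14/53 w_R=14/53
row2: w_G1=39/53 w_G3=-14/53 w_R=0
total: w_G1=1 w_G3=0 w_R=14/53
asked value: 14/53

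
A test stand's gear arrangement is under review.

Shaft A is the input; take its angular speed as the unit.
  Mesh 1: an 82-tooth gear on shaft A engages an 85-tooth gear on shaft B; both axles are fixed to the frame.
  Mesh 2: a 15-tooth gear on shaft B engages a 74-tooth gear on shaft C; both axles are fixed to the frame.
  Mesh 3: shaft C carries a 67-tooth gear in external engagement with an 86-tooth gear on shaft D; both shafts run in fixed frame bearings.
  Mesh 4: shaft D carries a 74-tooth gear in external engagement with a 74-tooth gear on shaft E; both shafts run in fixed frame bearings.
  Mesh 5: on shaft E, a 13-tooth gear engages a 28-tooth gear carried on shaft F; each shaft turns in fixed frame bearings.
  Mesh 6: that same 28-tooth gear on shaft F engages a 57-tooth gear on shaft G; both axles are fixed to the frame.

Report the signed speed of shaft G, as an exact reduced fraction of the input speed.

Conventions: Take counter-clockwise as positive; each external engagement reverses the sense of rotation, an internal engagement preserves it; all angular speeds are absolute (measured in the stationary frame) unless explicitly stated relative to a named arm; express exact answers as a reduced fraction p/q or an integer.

35711/1027786

6-mesh fixed-axis compound train (all bearings frame-fixed)
mesh 1 [82T→85T]: |ω|/ω_in = 1×82/85 = 82/85, sense flips to −
mesh 2 [15T→74T]: |ω|/ω_in = (82/85)×15/74 = 123/629, sense flips to +
mesh 3 [67T→86T]: |ω|/ω_in = (123/629)×67/86 = 8241/54094, sense flips to −
mesh 4 [74T→74T]: |ω|/ω_in = (8241/54094)×74/74 = 8241/54094, sense flips to +
mesh 5 [13T→28T]: |ω|/ω_in = (8241/54094)×13/28 = 107133/1514632, sense flips to −
mesh 6 [28T→57T]: |ω|/ω_in = (107133/1514632)×28/57 = 35711/1027786, sense flips to +
signed output speed (× input speed) = 35711/1027786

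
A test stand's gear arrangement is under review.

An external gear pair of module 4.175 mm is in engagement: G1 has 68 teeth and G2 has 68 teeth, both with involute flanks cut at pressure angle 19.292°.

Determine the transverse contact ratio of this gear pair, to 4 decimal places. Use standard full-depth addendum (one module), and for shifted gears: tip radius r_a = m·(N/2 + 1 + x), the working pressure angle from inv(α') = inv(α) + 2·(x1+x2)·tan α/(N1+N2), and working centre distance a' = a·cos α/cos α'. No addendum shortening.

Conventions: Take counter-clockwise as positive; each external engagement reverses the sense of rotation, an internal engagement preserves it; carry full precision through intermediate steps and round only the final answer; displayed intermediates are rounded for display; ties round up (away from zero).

1.8466

recognized (one external pair, fixed centres): single-mesh tooth geometry, m = 4.175, N1 = 68, N2 = 68
base radii: r_b1 = 133.979095, r_b2 = 133.979095
tip radii: r_a1 = 146.125000, r_a2 = 146.125000
no profile shift: α' = α, a' = a
action lengths: √(r_a1²−r_b1²) = 58.327677, √(r_a2²−r_b2²) = 58.327677
base pitch p_b = π·m·cos α = 12.379639
CR = (58.327677 + 58.327677 − 283.900000·sin 19.29200°)/12.379639 = 1.846559
contact ratio ≈ 1.8466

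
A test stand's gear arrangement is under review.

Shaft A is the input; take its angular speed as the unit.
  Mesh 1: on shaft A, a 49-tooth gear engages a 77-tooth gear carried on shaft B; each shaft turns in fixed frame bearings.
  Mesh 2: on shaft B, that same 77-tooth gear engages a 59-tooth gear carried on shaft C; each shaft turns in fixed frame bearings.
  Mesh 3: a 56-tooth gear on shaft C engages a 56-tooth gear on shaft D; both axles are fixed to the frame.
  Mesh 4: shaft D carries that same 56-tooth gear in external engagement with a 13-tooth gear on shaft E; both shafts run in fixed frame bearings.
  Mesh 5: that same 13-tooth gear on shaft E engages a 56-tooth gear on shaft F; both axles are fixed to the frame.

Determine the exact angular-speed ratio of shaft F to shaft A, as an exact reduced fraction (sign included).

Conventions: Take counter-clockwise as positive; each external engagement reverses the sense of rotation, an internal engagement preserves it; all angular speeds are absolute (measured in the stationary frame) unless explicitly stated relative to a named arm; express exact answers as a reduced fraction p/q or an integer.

-49/59

class = fixed-axis compound train [5 meshes; 5 ratios multiply, 5 sense flips]
mesh 1 [49T→77T]: running ratio 7/11, sense −
mesh 2 [77T→59T]: running ratio 49/59, sense +
mesh 3 [56T→56T]: running ratio 49/59, sense −
mesh 4 [56T→13T]: running ratio 2744/767, sense +
mesh 5 [13T→56T]: running ratio 49/59, sense −
ω_out/ω_in = -49/59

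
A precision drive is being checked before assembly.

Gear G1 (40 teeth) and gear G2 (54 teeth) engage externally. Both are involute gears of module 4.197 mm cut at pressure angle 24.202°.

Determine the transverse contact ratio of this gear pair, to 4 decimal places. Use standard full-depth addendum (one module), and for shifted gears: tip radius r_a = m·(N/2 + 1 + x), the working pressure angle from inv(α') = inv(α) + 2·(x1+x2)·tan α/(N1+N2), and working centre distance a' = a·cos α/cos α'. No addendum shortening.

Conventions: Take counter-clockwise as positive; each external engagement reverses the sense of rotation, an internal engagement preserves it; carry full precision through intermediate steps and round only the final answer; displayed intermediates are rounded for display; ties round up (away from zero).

1.5561

single-mesh involute tooth geometry (40T engaging 54T at module 4.197)
base radii: r_b1 = 76.562161, r_b2 = 103.358918
tip radii: r_a1 = 88.137000, r_a2 = 117.516000
no profile shift: α' = α, a' = a
action lengths: √(r_a1²−r_b1²) = 43.661954, √(r_a2²−r_b2²) = 55.919088
base pitch p_b = π·m·cos α = 12.026356
CR = (43.661954 + 55.919088 − 197.259000·sin 24.20200°)/12.026356 = 1.556062
contact ratio ≈ 1.5561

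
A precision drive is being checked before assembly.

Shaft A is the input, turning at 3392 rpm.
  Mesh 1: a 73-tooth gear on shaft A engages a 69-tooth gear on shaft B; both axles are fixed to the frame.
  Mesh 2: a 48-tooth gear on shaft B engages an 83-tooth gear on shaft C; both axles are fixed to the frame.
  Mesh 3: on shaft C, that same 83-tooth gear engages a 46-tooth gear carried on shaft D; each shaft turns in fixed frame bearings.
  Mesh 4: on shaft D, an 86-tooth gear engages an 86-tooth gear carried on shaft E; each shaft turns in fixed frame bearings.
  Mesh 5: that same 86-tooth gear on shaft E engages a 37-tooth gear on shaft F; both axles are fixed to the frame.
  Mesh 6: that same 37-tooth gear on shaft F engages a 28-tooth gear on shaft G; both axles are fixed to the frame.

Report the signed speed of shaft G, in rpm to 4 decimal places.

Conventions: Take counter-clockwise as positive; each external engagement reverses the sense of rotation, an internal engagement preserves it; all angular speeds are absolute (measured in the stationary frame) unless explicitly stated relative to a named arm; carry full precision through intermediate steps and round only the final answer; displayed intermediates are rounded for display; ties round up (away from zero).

+11501.4723 rpm

topology: fixed-axis compound train — 6 meshes, A→G
mesh 1 [73T→69T]: ω = 3392.0000×73/69 = 3588.6377 rpm, sense flips to −
mesh 2 [48T→83T]: ω = 3588.6377×48/83 = 2075.3567 rpm, sense flips to +
mesh 3 [83T→46T]: ω = 2075.3567×83/46 = 3744.6654 rpm, sense flips to −
mesh 4 [86T→86T]: ω = 3744.6654×86/86 = 3744.6654 rpm, sense flips to +
mesh 5 [86T→37T]: ω = 3744.6654×86/37 = 8703.8169 rpm, sense flips to −
mesh 6 [37T→28T]: ω = 8703.8169×37/28 = 11501.4723 rpm, sense flips to +
signed output speed = +11501.4723 rpm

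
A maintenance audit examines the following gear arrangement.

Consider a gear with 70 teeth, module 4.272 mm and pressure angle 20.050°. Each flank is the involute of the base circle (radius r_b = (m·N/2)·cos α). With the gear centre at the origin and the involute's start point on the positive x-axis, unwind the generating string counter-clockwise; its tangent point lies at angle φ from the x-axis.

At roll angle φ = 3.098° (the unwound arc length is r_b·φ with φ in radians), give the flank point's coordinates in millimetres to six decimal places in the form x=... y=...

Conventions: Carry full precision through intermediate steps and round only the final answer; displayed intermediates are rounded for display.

topology: single-mesh involute geometry — m = 4.272, N = 70
pitch radius r_p = m·N/2 = 4.272·70/2 = 149.520000
base radius r_b = r_p·cos α = 149.520000·cos 20.050° = 140.458160
roll angle φ = 3.098° = 0.05407030 rad
x = r_b·(cos φ + φ·sin φ) = 140.663332
y = r_b·(sin φ − φ·cos φ) = 0.007399

x=140.663332 y=0.007399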